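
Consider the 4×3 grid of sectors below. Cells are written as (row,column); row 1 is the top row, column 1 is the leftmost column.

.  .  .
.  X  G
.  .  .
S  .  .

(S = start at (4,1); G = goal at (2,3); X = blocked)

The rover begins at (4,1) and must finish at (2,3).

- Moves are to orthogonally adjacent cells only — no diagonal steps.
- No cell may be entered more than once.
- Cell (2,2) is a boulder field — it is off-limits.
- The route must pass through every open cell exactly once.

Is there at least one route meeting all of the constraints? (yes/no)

One route that works: (4,1) → (4,2) → (4,3) → (3,3) → (3,2) → (3,1) → (2,1) → (1,1) → (1,2) → (1,3) → (2,3).

yes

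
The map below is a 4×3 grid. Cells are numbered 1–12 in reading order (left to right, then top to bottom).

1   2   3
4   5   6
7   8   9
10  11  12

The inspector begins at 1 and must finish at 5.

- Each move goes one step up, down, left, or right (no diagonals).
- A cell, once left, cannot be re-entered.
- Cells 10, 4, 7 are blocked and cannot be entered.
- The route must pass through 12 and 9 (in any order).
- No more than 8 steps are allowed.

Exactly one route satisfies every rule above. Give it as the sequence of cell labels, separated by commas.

The 8-move cap with required stops at 12, 9 leaves no slack for detours.
Route from 1: 2× right (reaching 3), 3× down (reaching 12), left to 11, 2× up (reaching 5) — 8 moves in all.
Check: all required cells visited; 8 ≤ 8 moves.

1, 2, 3, 6, 9, 12, 11, 8, 5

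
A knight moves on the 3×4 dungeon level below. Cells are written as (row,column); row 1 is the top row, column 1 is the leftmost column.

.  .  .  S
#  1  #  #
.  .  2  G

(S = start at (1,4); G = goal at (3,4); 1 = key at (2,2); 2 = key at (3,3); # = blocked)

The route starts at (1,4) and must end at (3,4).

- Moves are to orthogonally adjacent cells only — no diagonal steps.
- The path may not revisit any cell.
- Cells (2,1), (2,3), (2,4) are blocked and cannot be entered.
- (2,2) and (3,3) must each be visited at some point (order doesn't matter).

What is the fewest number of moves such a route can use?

Any route passes through (2,2) and (3,3) in some order between (1,4) and (3,4). Summing Manhattan distances along each leg and taking the cheapest ordering ((1,4) → (2,2) → (3,3) → (3,4)) gives a lower bound of 3 + 2 + 1 = 6 moves.
A route of 6 moves achieves this: (1,4) → (1,3) → (1,2) → (2,2) → (3,2) → (3,3) → (3,4).
Since 6 matches the lower bound, it is optimal.

6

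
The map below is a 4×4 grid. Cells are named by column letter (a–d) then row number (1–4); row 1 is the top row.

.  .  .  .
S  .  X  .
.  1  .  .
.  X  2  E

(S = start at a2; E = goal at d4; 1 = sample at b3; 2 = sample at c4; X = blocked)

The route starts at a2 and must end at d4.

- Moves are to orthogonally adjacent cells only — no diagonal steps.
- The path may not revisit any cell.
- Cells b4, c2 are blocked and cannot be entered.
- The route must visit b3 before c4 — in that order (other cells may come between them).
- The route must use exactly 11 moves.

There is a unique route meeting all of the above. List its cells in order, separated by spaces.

a2 a3 b3 b2 b1 c1 d1 d2 d3 c3 c4 d4

The waypoints must appear in the order b3, c4, with no cell reused.
Route from a2: down to a3, right to b3, 2× up (reaching b1), 2× right (reaching d1), 2× down (reaching d3), left to c3, down to c4, right to d4 — 11 moves in all.
Check: order respected (1 at step 2, 2 at step 10); 11 moves as required.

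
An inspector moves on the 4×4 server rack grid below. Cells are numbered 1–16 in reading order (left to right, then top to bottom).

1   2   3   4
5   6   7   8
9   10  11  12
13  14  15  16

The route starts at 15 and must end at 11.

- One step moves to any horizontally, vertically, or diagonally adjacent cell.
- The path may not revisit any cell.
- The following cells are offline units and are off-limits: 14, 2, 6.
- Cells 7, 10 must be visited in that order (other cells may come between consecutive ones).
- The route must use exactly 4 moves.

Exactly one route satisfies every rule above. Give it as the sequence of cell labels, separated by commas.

15, 12, 7, 10, 11

The waypoints must appear in the order 7, 10, with no cell reused.
Route from 15: up-right to 12, up-left to 7, down-left to 10, right to 11 — 4 moves in all.
Check: order respected (7 at step 2, 10 at step 3); 4 moves as required.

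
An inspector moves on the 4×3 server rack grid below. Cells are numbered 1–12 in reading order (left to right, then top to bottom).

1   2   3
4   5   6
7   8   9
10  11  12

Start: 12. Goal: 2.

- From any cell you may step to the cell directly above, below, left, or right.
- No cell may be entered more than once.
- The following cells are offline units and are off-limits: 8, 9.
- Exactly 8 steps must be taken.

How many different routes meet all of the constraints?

1

Need simple routes of exactly 8 moves from 12 to 2 (Manhattan distance 4, so 2 moves are spent on a detour and 2 undoing it).
Enumerating: 12 11 10 7 4 5 6 3 2.
That gives 1 route.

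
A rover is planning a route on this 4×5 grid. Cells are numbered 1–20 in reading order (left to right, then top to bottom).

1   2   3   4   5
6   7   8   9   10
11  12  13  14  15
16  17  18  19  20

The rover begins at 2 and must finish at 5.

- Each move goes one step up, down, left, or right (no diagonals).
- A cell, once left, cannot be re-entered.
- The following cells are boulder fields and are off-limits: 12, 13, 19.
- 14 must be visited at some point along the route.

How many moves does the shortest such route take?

7

Any route passes through 14 somewhere between 2 and 5. Summing Manhattan distances along the two legs (2 → 14 → 5) gives a lower bound of 4 + 3 = 7 moves.
A route of 7 moves achieves this: 2 → 7 → 8 → 9 → 14 → 15 → 10 → 5.
Since 7 matches the lower bound, it is optimal.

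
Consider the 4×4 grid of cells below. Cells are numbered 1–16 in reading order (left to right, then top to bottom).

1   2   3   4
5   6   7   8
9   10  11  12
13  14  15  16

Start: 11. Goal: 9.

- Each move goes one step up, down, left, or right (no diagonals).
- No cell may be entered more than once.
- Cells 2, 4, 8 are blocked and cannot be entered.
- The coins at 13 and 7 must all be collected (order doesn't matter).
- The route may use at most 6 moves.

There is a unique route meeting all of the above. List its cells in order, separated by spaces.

11 7 6 10 14 13 9

The budget equals the shortest possible length, so every move has to be on a shortest route through the required cells.
Route from 11: up 1 to 7, left 1 to 6, down 2 to 14, left 1 to 13, up 1 to 9 — 6 moves in all.
Check: all required cells visited; 6 ≤ 6 moves.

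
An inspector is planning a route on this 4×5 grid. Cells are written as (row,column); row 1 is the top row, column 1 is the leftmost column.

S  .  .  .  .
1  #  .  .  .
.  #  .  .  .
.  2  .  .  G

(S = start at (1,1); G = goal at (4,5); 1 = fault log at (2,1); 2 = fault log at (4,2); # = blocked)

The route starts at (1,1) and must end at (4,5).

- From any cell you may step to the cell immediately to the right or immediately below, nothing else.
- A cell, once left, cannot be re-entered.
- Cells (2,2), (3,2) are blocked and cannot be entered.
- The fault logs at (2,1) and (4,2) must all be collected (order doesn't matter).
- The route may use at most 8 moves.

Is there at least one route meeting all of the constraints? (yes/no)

yes

One route that works: (1,1) → (2,1) → (3,1) → (4,1) → (4,2) → (4,3) → (4,4) → (4,5).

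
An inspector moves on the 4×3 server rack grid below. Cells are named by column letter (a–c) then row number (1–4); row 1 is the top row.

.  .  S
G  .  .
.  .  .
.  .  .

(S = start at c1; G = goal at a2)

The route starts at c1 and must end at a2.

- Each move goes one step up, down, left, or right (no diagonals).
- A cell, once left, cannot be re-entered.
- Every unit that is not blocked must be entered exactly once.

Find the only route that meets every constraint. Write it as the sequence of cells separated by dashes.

c1 - c2 - c3 - c4 - b4 - a4 - a3 - b3 - b2 - b1 - a1 - a2

Need to visit all 12 open cells exactly once, starting at c1 and ending at a2.
Cell c4 has only two open neighbours (c3 and b4), so the path must pass straight through it: one of those is the cell it's entered from and the other is where it exits.
Route from c1: down 3 to c4, left 2 to a4, up 1 to a3, right 1 to b3, up 2 to b1, left 1 to a1, down 1 to a2 — 11 moves in all.
Check: all 12 open cells covered.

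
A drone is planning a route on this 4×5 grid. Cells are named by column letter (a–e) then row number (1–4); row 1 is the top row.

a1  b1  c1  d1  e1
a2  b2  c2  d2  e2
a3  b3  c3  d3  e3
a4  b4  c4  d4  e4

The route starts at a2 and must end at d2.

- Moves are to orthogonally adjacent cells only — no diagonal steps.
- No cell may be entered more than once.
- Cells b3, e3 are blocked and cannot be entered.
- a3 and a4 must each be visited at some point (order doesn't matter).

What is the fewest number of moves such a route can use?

Any route passes through a3 and a4 in some order between a2 and d2. Summing Manhattan distances along each leg and taking the cheapest ordering (a2 → a4 → a3 → d2) gives a lower bound of 2 + 1 + 4 = 7 moves.
A route of 7 moves achieves this: a2 → a3 → a4 → b4 → c4 → c3 → c2 → d2.
Since 7 matches the lower bound, it is optimal.

7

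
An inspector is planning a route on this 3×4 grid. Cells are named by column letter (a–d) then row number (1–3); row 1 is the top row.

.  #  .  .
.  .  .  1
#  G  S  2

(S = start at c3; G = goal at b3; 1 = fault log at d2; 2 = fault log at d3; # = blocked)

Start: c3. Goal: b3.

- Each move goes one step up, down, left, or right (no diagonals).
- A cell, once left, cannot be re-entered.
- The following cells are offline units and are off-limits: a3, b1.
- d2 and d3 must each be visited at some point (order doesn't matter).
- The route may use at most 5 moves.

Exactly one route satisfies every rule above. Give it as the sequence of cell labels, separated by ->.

Any route must reach d2 and d3 and still end at b3 within 5 moves, so the order of the required stops is forced.
Route from c3: right 1 to d3, up 1 to d2, left 2 to b2, down 1 to b3 — 5 moves in all.
Check: all required cells visited; 5 ≤ 5 moves.

c3 -> d3 -> d2 -> c2 -> b2 -> b3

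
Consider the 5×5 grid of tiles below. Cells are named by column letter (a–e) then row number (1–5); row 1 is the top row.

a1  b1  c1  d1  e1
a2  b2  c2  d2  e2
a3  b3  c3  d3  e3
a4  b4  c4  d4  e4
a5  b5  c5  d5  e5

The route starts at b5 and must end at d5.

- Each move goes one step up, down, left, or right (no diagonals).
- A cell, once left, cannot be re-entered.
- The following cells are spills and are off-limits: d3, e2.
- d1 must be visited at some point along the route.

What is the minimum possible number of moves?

12

Any route passes through d1 somewhere between b5 and d5. Summing Manhattan distances along the two legs (b5 → d1 → d5) gives a lower bound of 6 + 4 = 10 moves.
That bound ignores the blocked cells. Measuring each leg by the fewest moves that actually steer around them (b5→d1: 6; d1→d5: 6) raises the lower bound to 12.
A route of 12 moves exists: b5 → b4 → b3 → b2 → b1 → c1 → d1 → d2 → c2 → c3 → c4 → c5 → d5.
Since 12 matches that lower bound, it is optimal.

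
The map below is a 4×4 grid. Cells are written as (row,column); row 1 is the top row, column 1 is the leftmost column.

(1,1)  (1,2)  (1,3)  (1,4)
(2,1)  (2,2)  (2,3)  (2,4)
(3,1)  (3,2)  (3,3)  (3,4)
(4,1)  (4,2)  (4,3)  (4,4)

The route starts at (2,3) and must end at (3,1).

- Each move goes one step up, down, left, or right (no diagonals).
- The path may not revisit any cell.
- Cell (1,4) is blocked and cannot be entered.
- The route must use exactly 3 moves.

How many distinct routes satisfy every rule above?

3

Need simple routes of exactly 3 moves from (2,3) to (3,1) (Manhattan distance 3, so 0 moves are spent on a detour and 0 undoing it).
Enumerating: (2,3) (3,3) (3,2) (3,1) | (2,3) (2,2) (3,2) (3,1) | (2,3) (2,2) (2,1) (3,1).
That gives 3 routes.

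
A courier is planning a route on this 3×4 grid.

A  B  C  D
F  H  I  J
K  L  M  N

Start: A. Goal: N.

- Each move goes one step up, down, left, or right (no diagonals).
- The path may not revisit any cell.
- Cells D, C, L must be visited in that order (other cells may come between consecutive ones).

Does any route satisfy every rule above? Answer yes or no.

Ignoring the required order, 10 revisit-free routes from A to N pass through all of D, C, and L; the waypoint orders that occur are L → C → D (8); C → D → L (2) — never D → C → L.

no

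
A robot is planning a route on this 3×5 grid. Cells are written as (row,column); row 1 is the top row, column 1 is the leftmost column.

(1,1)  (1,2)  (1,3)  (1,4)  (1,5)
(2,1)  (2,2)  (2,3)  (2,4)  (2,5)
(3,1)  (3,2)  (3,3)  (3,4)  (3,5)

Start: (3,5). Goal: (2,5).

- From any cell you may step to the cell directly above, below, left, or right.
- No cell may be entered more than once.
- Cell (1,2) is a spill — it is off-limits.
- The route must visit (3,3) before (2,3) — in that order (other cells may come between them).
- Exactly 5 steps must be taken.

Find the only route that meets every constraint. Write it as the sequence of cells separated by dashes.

The waypoints must appear in the order (3,3), (2,3), with no cell reused.
Route from (3,5): left 2 to (3,3), up 1 to (2,3), right 2 to (2,5) — 5 moves in all.
Check: order respected ((3,3) at step 2, (2,3) at step 3); 5 moves as required.

(3,5) - (3,4) - (3,3) - (2,3) - (2,4) - (2,5)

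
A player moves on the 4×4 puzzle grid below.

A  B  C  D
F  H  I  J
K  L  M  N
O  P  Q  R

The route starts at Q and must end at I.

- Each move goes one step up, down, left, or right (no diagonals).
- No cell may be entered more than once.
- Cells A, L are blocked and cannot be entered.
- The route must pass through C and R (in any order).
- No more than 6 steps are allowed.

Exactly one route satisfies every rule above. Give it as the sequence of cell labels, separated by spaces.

The budget equals the shortest possible length, so every move has to be on a shortest route through the required cells.
Route from Q: right 1 to R, up 3 to D, left 1 to C, down 1 to I — 6 moves in all.
Check: all required cells visited; 6 ≤ 6 moves.

Q R N J D C I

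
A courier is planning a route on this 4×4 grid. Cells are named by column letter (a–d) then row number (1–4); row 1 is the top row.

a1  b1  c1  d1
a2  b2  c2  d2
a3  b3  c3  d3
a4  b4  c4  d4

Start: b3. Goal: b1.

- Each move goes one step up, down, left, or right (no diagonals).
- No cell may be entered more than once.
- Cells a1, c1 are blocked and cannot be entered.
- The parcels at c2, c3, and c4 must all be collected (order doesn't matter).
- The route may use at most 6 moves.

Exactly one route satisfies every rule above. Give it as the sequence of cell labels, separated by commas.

b3, b4, c4, c3, c2, b2, b1

Any route must reach c2, c3, and c4 and still end at b1 within 6 moves, so the order of the required stops is forced.
Route from b3: down to b4, right to c4, 2× up (reaching c2), left to b2, up to b1 — 6 moves in all.
Check: all required cells visited; 6 ≤ 6 moves.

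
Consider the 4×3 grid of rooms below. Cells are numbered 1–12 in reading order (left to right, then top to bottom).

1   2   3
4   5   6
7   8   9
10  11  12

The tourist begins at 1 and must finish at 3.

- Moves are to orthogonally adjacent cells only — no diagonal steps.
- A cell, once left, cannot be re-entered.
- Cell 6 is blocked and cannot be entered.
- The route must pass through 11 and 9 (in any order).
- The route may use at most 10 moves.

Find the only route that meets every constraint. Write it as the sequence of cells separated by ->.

1 -> 4 -> 7 -> 10 -> 11 -> 12 -> 9 -> 8 -> 5 -> 2 -> 3

The budget equals the shortest possible length, so every move has to be on a shortest route through the required cells.
Route from 1: 3× down (reaching 10), 2× right (reaching 12), up to 9, left to 8, 2× up (reaching 2), right to 3 — 10 moves in all.
Check: all required cells visited; 10 ≤ 10 moves.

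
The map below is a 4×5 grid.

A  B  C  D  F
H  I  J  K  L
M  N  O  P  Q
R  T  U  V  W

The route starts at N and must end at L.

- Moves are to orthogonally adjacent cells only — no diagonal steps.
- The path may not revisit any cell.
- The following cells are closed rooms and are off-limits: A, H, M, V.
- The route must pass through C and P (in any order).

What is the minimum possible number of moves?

8

Any route passes through C and P in some order between N and L. Summing Manhattan distances along each leg and taking the cheapest ordering (N → P → C → L) gives a lower bound of 2 + 3 + 3 = 8 moves.
A route of 8 moves achieves this: N → I → B → C → J → O → P → K → L.
Since 8 matches the lower bound, it is optimal.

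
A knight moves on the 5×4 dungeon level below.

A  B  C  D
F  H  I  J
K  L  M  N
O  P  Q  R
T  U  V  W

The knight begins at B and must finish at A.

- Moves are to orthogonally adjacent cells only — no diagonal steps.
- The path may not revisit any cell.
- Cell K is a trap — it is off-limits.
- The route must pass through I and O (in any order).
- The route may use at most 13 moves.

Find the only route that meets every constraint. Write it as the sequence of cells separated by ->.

Any route must reach I and O and still end at A within 13 moves, so the order of the required stops is forced.
Route from B: right 1 to C, down 4 to V, left 2 to T, up 1 to O, right 1 to P, up 2 to H, left 1 to F, up 1 to A — 13 moves in all.
Check: all required cells visited; 13 ≤ 13 moves.

B -> C -> I -> M -> Q -> V -> U -> T -> O -> P -> L -> H -> F -> A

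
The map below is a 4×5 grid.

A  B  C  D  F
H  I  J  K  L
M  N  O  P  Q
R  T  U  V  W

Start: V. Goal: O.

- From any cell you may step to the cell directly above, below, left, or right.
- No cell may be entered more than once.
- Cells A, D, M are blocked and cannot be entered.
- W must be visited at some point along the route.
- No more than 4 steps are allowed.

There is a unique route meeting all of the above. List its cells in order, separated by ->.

The 4-move cap with required stops at W leaves no slack for detours.
Route from V: right 1 to W, up 1 to Q, left 2 to O — 4 moves in all.
Check: all required cells visited; 4 ≤ 4 moves.

V -> W -> Q -> P -> O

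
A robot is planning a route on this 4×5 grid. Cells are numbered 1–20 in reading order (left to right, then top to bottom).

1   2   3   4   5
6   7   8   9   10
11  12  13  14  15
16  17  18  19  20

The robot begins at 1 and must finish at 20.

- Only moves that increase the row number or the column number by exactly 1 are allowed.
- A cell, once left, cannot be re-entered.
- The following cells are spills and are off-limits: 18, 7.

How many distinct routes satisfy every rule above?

A right/down-only route from 1 to 20 makes exactly 3 down-moves and 4 right-moves in some order.
With no other constraints that would be C(7,3) = 35 routes.
Subtract routes through each blocked cell (inclusion–exclusion for overlaps): − through 7: 20 − through 18: 10 + through 7&18: 6 → 11.
That gives 11 routes.

11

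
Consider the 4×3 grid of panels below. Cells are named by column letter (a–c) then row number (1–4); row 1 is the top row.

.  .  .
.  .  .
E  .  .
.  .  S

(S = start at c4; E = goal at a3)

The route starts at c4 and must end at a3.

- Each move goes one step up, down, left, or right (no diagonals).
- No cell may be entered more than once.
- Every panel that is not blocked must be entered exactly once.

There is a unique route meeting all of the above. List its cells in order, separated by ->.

Need to visit all 12 open cells exactly once, starting at c4 and ending at a3.
Cell a1 has only two open neighbours (a2 and b1), so the path must pass straight through it: one of those is the cell it's entered from and the other is where it exits.
Route from c4: 3× up (reaching c1), 2× left (reaching a1), down to a2, right to b2, 2× down (reaching b4), left to a4, up to a3 — 11 moves in all.
Check: all 12 open cells covered.

c4 -> c3 -> c2 -> c1 -> b1 -> a1 -> a2 -> b2 -> b3 -> b4 -> a4 -> a3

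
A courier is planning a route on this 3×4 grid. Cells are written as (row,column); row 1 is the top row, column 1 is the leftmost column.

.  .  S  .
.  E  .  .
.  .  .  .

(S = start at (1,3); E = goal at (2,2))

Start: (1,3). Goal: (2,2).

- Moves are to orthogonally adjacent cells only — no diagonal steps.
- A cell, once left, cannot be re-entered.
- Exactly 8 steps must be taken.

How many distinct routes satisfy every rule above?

5

Need simple routes of exactly 8 moves from (1,3) to (2,2) (Manhattan distance 2, so 3 moves are spent on a detour and 3 undoing it).
Enumerating: (1,3) (2,3) (3,3) (3,2) (3,1) (2,1) (1,1) (1,2) (2,2) | (1,3) (2,3) (2,4) (3,4) (3,3) (3,2) (3,1) (2,1) (2,2) | (1,3) (1,2) (1,1) (2,1) (3,1) (3,2) (3,3) (2,3) (2,2) | (1,3) (1,4) (2,4) (3,4) (3,3) (3,2) (3,1) (2,1) (2,2) | (1,3) (1,4) (2,4) (2,3) (3,3) (3,2) (3,1) (2,1) (2,2).
That gives 5 routes.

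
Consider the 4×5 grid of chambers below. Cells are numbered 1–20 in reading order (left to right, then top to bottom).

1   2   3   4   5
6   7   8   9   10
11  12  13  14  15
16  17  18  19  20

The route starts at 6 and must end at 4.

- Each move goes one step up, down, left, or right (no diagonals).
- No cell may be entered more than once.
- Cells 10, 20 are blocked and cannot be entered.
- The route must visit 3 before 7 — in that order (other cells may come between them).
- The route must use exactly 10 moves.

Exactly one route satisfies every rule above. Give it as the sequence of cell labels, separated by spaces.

6 1 2 3 8 7 12 13 14 9 4

The waypoints must appear in the order 3, 7, with no cell reused.
Route from 6: up to 1, 2× right (reaching 3), down to 8, left to 7, down to 12, 2× right (reaching 14), 2× up (reaching 4) — 10 moves in all.
Check: order respected (3 at step 3, 7 at step 5); 10 moves as required.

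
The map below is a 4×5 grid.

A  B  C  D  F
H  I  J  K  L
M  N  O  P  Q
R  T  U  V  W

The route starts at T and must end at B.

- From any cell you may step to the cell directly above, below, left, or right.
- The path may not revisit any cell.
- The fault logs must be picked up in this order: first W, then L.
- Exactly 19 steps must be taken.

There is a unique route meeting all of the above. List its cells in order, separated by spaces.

T R M N O U V W Q P K L F D C J I H A B

The waypoints must appear in the order W, L, with no cell reused.
Route from T: left to R, up to M, 2× right (reaching O), down to U, 2× right (reaching W), up to Q, left to P, up to K, right to L, up to F, 2× left (reaching C), down to J, 2× left (reaching H), up to A, right to B — 19 moves in all.
Check: order respected (W at step 7, L at step 11); 19 moves as required.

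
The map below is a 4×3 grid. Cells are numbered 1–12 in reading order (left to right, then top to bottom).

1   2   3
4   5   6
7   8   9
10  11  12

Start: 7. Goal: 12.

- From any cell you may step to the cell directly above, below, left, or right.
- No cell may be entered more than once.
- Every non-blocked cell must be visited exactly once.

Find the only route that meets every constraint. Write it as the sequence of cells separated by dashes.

Need to visit all 12 open cells exactly once, starting at 7 and ending at 12.
Cell 10 has only two open neighbours (7 and 11), so the path must pass straight through it: one of those is the cell it's entered from and the other is where it exits.
Route from 7: down to 10, right to 11, 2× up (reaching 5), left to 4, up to 1, 2× right (reaching 3), 3× down (reaching 12) — 11 moves in all.
Check: all 12 open cells covered.

7 - 10 - 11 - 8 - 5 - 4 - 1 - 2 - 3 - 6 - 9 - 12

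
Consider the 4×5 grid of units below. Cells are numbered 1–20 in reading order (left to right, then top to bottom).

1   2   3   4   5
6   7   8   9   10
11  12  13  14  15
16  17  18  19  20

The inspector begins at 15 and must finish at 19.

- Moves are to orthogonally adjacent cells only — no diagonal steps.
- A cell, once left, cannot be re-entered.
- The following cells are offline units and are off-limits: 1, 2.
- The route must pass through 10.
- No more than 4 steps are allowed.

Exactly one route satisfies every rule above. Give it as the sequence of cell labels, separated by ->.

Any route must reach 10 and still end at 19 within 4 moves, so the order of the required stops is forced.
Route from 15: up 1 to 10, left 1 to 9, down 2 to 19 — 4 moves in all.
Check: all required cells visited; 4 ≤ 4 moves.

15 -> 10 -> 9 -> 14 -> 19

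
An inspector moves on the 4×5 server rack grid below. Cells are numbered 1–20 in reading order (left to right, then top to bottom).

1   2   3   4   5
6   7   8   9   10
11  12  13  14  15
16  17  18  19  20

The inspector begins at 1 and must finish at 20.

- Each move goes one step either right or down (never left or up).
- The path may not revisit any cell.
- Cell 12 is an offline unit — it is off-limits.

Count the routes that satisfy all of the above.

A right/down-only route from 1 to 20 makes exactly 3 down-moves and 4 right-moves in some order.
With no other constraints that would be C(7,3) = 35 routes.
Subtract routes through each blocked cell (inclusion–exclusion for overlaps): − through 12: 12 → 23.
That gives 23 routes.

23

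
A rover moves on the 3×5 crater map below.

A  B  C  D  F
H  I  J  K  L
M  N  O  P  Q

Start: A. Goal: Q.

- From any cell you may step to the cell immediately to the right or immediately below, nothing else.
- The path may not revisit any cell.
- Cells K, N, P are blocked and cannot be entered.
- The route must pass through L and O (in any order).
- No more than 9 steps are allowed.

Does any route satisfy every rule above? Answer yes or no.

no

O is below but to the left of L: going L → O would need a leftward move and O → L an upward move, so no right/down-only route can visit both required cells.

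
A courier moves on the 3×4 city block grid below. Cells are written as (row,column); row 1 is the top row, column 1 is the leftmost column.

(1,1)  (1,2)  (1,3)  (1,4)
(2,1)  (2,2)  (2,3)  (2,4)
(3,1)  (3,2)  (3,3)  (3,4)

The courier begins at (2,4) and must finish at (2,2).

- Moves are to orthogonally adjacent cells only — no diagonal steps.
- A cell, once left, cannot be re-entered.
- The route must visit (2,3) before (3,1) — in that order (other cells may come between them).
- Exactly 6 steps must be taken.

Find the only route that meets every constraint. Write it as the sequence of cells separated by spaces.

The waypoints must appear in the order (2,3), (3,1), with no cell reused.
Route from (2,4): left 1 to (2,3), down 1 to (3,3), left 2 to (3,1), up 1 to (2,1), right 1 to (2,2) — 6 moves in all.
Check: order respected ((2,3) at step 1, (3,1) at step 4); 6 moves as required.

(2,4) (2,3) (3,3) (3,2) (3,1) (2,1) (2,2)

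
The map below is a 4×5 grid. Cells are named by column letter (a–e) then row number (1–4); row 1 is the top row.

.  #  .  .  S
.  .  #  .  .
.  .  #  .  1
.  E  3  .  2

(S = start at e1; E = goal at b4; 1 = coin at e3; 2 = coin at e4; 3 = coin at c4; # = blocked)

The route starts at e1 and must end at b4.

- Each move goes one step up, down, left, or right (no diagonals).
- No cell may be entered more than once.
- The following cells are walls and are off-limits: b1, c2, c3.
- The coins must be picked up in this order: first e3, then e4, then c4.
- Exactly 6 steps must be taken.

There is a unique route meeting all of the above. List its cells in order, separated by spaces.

The waypoints must appear in the order e3, e4, c4, with no cell reused.
Route from e1: 3× down (reaching e4), 3× left (reaching b4) — 6 moves in all.
Check: order respected (1 at step 2, 2 at step 3, 3 at step 5); 6 moves as required.

e1 e2 e3 e4 d4 c4 b4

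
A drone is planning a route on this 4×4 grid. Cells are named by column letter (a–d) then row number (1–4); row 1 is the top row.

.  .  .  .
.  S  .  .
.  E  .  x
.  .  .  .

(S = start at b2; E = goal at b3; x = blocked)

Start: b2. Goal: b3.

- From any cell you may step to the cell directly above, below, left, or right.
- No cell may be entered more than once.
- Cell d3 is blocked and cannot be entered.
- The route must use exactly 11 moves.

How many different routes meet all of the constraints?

5

Need simple routes of exactly 11 moves from b2 to b3 (Manhattan distance 1, so 5 moves are spent on a detour and 5 undoing it).
Enumerating: b2 b1 c1 d1 d2 c2 c3 c4 b4 a4 a3 b3 | b2 a2 a1 b1 c1 c2 c3 c4 b4 a4 a3 b3 | b2 a2 a1 b1 c1 d1 d2 c2 c3 c4 b4 b3 | b2 c2 c1 b1 a1 a2 a3 a4 b4 c4 c3 b3 | b2 c2 d2 d1 c1 b1 a1 a2 a3 a4 b4 b3.
That gives 5 routes.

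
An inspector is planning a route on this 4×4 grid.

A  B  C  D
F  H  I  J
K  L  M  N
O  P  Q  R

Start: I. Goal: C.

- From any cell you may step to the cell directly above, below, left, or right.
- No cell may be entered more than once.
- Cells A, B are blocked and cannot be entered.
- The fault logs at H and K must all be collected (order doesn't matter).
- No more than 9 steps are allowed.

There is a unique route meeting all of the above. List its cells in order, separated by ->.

I -> H -> F -> K -> L -> M -> N -> J -> D -> C

The budget equals the shortest possible length, so every move has to be on a shortest route through the required cells.
Route from I: 2× left (reaching F), down to K, 3× right (reaching N), 2× up (reaching D), left to C — 9 moves in all.
Check: all required cells visited; 9 ≤ 9 moves.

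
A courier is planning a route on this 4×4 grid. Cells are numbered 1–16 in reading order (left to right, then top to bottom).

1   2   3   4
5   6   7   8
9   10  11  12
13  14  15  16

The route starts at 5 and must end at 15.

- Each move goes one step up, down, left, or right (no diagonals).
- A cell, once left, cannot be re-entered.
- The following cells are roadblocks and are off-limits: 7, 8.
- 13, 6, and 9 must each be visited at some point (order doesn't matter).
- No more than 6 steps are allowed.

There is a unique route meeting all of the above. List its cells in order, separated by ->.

The 6-move cap with required stops at 13, 6, 9 leaves no slack for detours.
Route from 5: right 1 to 6, down 1 to 10, left 1 to 9, down 1 to 13, right 2 to 15 — 6 moves in all.
Check: all required cells visited; 6 ≤ 6 moves.

5 -> 6 -> 10 -> 9 -> 13 -> 14 -> 15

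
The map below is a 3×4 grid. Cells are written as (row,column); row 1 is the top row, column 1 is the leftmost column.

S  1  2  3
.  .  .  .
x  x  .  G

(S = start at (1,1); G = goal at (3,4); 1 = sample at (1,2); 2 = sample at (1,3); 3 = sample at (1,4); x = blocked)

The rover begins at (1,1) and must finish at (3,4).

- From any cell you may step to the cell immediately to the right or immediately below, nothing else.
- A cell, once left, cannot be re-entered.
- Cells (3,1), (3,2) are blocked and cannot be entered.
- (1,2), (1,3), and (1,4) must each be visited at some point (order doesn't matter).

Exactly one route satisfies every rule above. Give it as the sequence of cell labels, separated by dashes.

Moves only go right or down, so the column and row indices never decrease.
Route from (1,1): 3× right (reaching (1,4)), 2× down (reaching (3,4)) — 5 moves in all.
Check: all required cells visited.

(1,1) - (1,2) - (1,3) - (1,4) - (2,4) - (3,4)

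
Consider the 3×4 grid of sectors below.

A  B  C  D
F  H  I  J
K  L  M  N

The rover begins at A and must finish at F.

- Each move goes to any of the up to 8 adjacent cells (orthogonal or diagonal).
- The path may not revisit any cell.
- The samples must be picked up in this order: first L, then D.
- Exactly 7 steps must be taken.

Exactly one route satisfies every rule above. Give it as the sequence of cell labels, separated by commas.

A, H, L, I, D, C, B, F

The waypoints must appear in the order L, D, with no cell reused.
Route from A: down-right 1 to H, down 1 to L, up-right 2 to D, left 2 to B, down-left 1 to F — 7 moves in all.
Check: order respected (L at step 2, D at step 4); 7 moves as required.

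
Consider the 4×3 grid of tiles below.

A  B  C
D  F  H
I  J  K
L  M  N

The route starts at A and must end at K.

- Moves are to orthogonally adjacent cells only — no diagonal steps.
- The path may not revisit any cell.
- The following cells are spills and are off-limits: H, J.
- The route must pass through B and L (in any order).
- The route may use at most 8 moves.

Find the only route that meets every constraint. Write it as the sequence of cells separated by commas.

Any route must reach B and L and still end at K within 8 moves, so the order of the required stops is forced.
Route from A: right 1 to B, down 1 to F, left 1 to D, down 2 to L, right 2 to N, up 1 to K — 8 moves in all.
Check: all required cells visited; 8 ≤ 8 moves.

A, B, F, D, I, L, M, N, K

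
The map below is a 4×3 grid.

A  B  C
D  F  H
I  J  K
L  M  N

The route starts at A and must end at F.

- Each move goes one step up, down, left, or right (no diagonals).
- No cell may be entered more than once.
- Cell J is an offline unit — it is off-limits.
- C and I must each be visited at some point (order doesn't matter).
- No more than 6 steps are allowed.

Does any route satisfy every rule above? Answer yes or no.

Even ignoring the no-revisit rule, getting from A to F, taking the cheapest ordering A → C → I → F needs at least 2 + 4 + 2 = 8 moves (Manhattan distance per leg), which exceeds the 6-move limit.

no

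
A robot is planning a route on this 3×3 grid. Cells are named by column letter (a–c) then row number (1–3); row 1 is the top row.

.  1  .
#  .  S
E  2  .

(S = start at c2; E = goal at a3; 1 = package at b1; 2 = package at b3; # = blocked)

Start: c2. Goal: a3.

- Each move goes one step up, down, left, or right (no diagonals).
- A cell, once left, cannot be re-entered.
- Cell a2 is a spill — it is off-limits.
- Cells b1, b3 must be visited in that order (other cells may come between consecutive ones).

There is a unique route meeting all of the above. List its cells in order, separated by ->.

c2 -> c1 -> b1 -> b2 -> b3 -> a3

The waypoints must appear in the order b1, b3, with no cell reused.
Route from c2: up 1 to c1, left 1 to b1, down 2 to b3, left 1 to a3 — 5 moves in all.
Check: order respected (1 at step 2, 2 at step 4).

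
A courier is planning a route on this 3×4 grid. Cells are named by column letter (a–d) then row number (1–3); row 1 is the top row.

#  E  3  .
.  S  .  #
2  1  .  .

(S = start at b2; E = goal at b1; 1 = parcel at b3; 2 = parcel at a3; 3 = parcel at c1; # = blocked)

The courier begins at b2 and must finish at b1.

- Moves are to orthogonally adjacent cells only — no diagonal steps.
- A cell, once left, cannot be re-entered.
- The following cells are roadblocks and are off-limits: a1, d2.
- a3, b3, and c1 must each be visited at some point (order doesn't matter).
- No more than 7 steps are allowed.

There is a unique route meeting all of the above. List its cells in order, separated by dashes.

b2 - a2 - a3 - b3 - c3 - c2 - c1 - b1

Any route must reach a3, b3, and c1 and still end at b1 within 7 moves, so the order of the required stops is forced.
Route from b2: left to a2, down to a3, 2× right (reaching c3), 2× up (reaching c1), left to b1 — 7 moves in all.
Check: all required cells visited; 7 ≤ 7 moves.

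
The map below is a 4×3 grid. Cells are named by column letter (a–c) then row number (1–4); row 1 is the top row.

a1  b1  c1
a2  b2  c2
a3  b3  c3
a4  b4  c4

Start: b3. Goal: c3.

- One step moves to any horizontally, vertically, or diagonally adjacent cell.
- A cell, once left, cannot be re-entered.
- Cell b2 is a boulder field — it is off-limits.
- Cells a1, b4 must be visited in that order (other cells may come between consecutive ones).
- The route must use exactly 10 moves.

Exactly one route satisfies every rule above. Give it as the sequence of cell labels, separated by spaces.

b3 c2 c1 b1 a1 a2 a3 a4 b4 c4 c3

The waypoints must appear in the order a1, b4, with no cell reused.
Route from b3: up-right 1 to c2, up 1 to c1, left 2 to a1, down 3 to a4, right 2 to c4, up 1 to c3 — 10 moves in all.
Check: order respected (a1 at step 4, b4 at step 8); 10 moves as required.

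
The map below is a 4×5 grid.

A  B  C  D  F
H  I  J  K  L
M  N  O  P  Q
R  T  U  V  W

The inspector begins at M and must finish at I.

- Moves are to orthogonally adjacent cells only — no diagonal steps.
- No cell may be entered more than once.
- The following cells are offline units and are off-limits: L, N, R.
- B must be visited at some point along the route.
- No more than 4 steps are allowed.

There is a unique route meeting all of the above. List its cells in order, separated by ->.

Any route must reach B and still end at I within 4 moves, so the order of the required stops is forced.
Route from M: up 2 to A, right 1 to B, down 1 to I — 4 moves in all.
Check: all required cells visited; 4 ≤ 4 moves.

M -> H -> A -> B -> I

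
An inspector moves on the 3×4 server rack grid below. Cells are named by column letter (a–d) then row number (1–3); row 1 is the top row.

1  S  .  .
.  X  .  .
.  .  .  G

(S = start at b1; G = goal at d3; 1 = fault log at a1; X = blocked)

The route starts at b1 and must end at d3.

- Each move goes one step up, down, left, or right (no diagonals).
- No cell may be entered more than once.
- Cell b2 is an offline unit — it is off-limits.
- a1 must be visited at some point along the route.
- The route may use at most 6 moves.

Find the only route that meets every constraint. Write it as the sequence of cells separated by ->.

b1 -> a1 -> a2 -> a3 -> b3 -> c3 -> d3

The 6-move cap with required stops at a1 leaves no slack for detours.
Route from b1: left 1 to a1, down 2 to a3, right 3 to d3 — 6 moves in all.
Check: all required cells visited; 6 ≤ 6 moves.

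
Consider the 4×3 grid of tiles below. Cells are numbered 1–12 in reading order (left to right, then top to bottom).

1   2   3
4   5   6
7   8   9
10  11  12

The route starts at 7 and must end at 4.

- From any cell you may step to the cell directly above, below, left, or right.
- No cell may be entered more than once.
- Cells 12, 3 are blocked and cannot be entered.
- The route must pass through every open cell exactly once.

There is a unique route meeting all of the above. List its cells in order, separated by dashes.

Need to visit all 10 open cells exactly once, starting at 7 and ending at 4.
Cell 11 has only two open neighbours (8 and 10), so the path must pass straight through it: one of those is the cell it's entered from and the other is where it exits.
Route from 7: down 1 to 10, right 1 to 11, up 1 to 8, right 1 to 9, up 1 to 6, left 1 to 5, up 1 to 2, left 1 to 1, down 1 to 4 — 9 moves in all.
Check: all 10 open cells covered.

7 - 10 - 11 - 8 - 9 - 6 - 5 - 2 - 1 - 4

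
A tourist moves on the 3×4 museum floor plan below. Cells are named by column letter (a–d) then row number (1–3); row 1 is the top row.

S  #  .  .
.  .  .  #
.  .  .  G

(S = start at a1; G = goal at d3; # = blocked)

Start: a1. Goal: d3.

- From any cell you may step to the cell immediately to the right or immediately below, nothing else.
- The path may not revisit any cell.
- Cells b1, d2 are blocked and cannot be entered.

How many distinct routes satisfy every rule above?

3

A right/down-only route from a1 to d3 makes exactly 2 down-moves and 3 right-moves in some order.
With no other constraints that would be C(5,2) = 10 routes.
Subtract routes through each blocked cell (inclusion–exclusion for overlaps): − through b1: 6 − through d2: 4 + through b1&d2: 3 → 3.
That gives 3 routes.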